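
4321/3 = 4321/3 =1440.33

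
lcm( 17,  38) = 646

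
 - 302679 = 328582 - 631261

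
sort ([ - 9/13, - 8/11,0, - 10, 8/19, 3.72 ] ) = [ - 10,  -  8/11, - 9/13 , 0, 8/19,3.72]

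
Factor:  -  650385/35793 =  - 5^1*41^(  -  1)*149^1 = - 745/41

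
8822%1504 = 1302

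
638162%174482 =114716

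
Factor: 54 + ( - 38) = 2^4 = 16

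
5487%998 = 497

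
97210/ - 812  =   - 120 + 115/406 =- 119.72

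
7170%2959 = 1252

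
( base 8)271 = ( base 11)159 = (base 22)89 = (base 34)5f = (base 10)185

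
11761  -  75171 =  - 63410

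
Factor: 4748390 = 2^1 * 5^1*474839^1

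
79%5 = 4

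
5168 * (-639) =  - 3302352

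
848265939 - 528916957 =319348982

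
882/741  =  1+ 47/247  =  1.19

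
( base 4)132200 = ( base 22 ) 40G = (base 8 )3640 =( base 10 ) 1952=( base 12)1168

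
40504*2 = 81008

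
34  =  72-38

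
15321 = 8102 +7219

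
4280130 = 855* 5006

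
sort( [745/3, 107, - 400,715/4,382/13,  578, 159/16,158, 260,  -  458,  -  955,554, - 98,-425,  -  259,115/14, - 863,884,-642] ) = [ - 955, - 863, - 642, -458,-425, - 400, - 259,-98,  115/14,159/16,382/13,107,158, 715/4,745/3,  260,554, 578,884]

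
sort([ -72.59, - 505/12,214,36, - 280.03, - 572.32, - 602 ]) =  [-602, - 572.32,-280.03, - 72.59,-505/12, 36, 214] 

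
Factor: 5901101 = 73^1*229^1*353^1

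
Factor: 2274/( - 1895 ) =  - 2^1* 3^1*5^(-1 )= - 6/5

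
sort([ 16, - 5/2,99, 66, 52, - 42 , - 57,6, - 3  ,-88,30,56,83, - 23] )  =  [ -88, -57, - 42, - 23, - 3, - 5/2,6,16,30,52, 56 , 66,83, 99] 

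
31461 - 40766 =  - 9305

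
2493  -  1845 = 648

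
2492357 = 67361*37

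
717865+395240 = 1113105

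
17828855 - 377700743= - 359871888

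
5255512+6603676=11859188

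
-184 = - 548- - 364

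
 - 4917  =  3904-8821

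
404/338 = 1+ 33/169  =  1.20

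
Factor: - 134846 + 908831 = 3^1*5^1*51599^1   =  773985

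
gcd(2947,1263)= 421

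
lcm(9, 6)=18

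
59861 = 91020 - 31159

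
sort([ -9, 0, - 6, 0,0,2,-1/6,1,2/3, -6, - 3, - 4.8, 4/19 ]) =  [ - 9 , - 6,  -  6 ,-4.8, - 3,-1/6,0, 0,0 , 4/19 , 2/3,1,2] 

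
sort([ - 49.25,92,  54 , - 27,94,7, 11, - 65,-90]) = [ -90,  -  65, - 49.25,-27 , 7,  11, 54,  92, 94 ]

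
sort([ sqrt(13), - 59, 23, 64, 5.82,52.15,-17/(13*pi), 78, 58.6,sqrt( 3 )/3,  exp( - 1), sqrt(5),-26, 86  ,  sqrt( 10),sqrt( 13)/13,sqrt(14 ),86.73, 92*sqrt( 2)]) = [ -59, - 26,-17/(13* pi) , sqrt(13)/13, exp( - 1),sqrt(3)/3 , sqrt( 5),sqrt( 10 ), sqrt ( 13), sqrt ( 14), 5.82,  23, 52.15, 58.6, 64, 78, 86, 86.73, 92*sqrt( 2)]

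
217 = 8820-8603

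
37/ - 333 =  - 1/9 = -0.11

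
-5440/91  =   - 60 + 20/91 = -59.78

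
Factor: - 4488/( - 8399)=2^3*3^1 * 11^1*17^1*37^ ( - 1 )*227^( - 1)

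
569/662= 569/662= 0.86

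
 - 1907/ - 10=1907/10 = 190.70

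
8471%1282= 779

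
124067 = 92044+32023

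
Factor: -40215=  - 3^1 * 5^1*7^1*383^1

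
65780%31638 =2504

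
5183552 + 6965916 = 12149468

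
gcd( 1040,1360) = 80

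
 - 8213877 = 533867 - 8747744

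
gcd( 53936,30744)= 8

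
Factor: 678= 2^1*3^1*113^1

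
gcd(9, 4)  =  1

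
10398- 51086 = -40688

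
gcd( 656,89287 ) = 1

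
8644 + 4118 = 12762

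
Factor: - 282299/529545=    - 3^( - 1)*5^( - 1)*43^( - 1)*821^( -1 ) *282299^1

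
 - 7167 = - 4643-2524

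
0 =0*79279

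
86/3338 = 43/1669 = 0.03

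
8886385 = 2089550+6796835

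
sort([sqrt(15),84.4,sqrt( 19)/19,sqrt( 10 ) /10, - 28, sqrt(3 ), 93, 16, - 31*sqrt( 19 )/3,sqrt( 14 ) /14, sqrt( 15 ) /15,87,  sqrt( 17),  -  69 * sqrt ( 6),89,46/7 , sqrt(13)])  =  [ - 69*sqrt( 6), -31*sqrt( 19)/3, -28, sqrt (19)/19, sqrt( 15) /15, sqrt( 14)/14,sqrt( 10 ) /10 , sqrt( 3),sqrt(13), sqrt( 15),sqrt( 17),  46/7,16,84.4 , 87, 89,93]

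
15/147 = 5/49 = 0.10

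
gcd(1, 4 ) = 1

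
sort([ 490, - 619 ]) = [ - 619, 490]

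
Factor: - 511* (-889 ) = 7^2* 73^1*127^1 = 454279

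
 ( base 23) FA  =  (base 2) 101100011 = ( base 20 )HF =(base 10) 355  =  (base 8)543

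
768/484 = 192/121 = 1.59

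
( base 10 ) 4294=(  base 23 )82G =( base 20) AEE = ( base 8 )10306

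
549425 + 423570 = 972995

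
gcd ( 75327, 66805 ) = 1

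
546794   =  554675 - 7881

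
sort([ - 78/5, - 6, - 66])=[ - 66,- 78/5 , -6 ] 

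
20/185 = 4/37 = 0.11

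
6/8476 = 3/4238 = 0.00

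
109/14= 7 + 11/14 = 7.79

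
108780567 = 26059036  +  82721531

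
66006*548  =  36171288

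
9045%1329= 1071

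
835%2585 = 835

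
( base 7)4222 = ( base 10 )1486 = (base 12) a3a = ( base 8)2716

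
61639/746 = 61639/746  =  82.63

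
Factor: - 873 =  - 3^2*97^1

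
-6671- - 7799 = 1128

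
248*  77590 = 19242320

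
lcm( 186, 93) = 186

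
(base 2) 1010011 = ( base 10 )83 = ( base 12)6b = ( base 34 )2f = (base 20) 43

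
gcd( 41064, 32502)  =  6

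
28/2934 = 14/1467 = 0.01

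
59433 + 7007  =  66440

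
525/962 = 525/962=   0.55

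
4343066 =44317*98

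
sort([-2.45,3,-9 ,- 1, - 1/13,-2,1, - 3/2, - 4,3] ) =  [  -  9,-4, - 2.45, - 2, - 3/2,  -  1, - 1/13,1,3, 3] 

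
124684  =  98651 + 26033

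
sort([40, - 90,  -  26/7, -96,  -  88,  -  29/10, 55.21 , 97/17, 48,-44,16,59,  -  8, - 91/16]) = [ - 96, - 90, - 88, - 44, - 8 , - 91/16,-26/7,-29/10, 97/17, 16,40, 48, 55.21,59 ]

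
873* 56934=49703382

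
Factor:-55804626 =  - 2^1*3^4*43^1*8011^1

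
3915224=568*6893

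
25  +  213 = 238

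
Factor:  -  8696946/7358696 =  - 4348473/3679348 = -  2^( - 2)*3^1*19^1*47^( - 1)*19571^(  -  1)*76289^1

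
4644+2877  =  7521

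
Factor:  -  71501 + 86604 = 15103 = 11^1*1373^1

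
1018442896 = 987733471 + 30709425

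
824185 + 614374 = 1438559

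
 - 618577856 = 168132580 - 786710436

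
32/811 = 32/811=0.04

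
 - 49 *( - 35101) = 1719949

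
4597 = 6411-1814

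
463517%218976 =25565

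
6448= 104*62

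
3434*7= 24038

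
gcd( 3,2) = 1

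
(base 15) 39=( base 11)4a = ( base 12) 46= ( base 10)54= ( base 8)66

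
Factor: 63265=5^1*12653^1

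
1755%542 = 129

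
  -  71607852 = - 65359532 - 6248320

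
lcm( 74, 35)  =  2590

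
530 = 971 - 441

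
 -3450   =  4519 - 7969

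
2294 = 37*62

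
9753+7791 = 17544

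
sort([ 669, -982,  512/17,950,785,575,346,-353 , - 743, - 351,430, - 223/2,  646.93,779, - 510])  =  [ - 982 , - 743, - 510, - 353,- 351, - 223/2,512/17,346, 430,575,646.93 , 669, 779,785, 950] 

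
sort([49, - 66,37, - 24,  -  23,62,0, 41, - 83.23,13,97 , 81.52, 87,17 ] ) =[- 83.23, - 66,- 24,  -  23, 0,  13, 17 , 37,41,49, 62, 81.52,87,  97] 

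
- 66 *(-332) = 21912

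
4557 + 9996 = 14553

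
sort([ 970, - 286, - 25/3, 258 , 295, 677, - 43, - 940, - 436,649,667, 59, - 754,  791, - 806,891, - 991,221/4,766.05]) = [ - 991,  -  940 , - 806, - 754, - 436, - 286, - 43, - 25/3,221/4,59,  258,  295,649,667, 677 , 766.05,791, 891, 970]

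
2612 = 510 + 2102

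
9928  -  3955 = 5973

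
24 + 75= 99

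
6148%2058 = 2032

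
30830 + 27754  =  58584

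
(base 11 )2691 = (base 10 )3488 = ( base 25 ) 5ed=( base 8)6640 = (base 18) ade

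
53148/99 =17716/33 =536.85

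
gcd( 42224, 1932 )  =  28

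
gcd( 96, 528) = 48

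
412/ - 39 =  - 11 + 17/39 = -  10.56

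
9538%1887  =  103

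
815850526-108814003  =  707036523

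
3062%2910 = 152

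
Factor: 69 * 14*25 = 24150 = 2^1*3^1*5^2*7^1*23^1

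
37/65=37/65 = 0.57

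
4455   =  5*891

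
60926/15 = 4061 + 11/15  =  4061.73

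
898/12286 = 449/6143=0.07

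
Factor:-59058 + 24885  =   - 3^2*3797^1 = - 34173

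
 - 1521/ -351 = 13/3 =4.33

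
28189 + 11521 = 39710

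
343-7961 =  - 7618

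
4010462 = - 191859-  -  4202321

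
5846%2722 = 402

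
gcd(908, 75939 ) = 1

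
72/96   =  3/4= 0.75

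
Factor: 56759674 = 2^1*113^1*251149^1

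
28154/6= 4692 + 1/3 = 4692.33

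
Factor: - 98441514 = -2^1*3^3*1019^1*1789^1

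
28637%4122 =3905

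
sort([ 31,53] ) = [ 31,53]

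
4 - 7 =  - 3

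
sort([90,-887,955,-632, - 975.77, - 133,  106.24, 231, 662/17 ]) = [  -  975.77, - 887,-632 ,-133, 662/17,90, 106.24, 231,  955]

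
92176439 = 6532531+85643908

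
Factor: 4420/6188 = 5^1*7^(  -  1)  =  5/7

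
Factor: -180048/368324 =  - 2^2*3^1*31^1*761^( - 1) =- 372/761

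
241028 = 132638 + 108390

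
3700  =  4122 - 422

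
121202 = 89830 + 31372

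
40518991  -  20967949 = 19551042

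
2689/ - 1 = -2689/1 = - 2689.00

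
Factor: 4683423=3^1*37^1*42193^1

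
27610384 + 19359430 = 46969814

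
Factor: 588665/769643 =605/791= 5^1*7^( - 1)*11^2*113^ ( - 1)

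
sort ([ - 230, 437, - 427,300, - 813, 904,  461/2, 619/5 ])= [ - 813 , - 427,-230 , 619/5 , 461/2,300,437,904]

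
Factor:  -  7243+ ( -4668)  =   - 11911=   - 43^1*277^1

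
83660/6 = 13943 + 1/3 = 13943.33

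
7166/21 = 341 + 5/21 = 341.24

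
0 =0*96194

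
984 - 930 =54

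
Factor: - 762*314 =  - 239268=-2^2*3^1 * 127^1 * 157^1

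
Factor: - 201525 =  - 3^1*5^2*2687^1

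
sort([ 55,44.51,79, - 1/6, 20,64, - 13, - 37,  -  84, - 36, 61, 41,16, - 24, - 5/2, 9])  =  [ - 84 ,- 37, - 36,  -  24,-13, -5/2, - 1/6, 9, 16, 20, 41, 44.51, 55,  61,64, 79] 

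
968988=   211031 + 757957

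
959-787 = 172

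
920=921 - 1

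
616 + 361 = 977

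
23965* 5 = 119825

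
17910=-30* ( - 597)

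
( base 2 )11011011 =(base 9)263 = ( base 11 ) 18a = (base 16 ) DB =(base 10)219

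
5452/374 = 14 + 108/187 =14.58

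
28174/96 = 14087/48 = 293.48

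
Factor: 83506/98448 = 41753/49224  =  2^( -3)*3^(-1) * 7^ ( - 1)*43^1 * 293^(-1 )*971^1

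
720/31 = 720/31=23.23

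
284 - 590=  - 306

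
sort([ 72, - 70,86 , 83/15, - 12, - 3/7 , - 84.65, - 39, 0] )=[ - 84.65,  -  70, -39, - 12,-3/7,  0, 83/15,72 , 86] 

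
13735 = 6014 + 7721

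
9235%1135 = 155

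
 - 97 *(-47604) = 4617588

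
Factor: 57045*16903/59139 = 321410545/19713= 3^( - 1)*5^1*3803^1*6571^( - 1)*16903^1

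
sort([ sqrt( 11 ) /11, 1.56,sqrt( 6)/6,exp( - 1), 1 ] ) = [ sqrt(11 )/11, exp( - 1) , sqrt( 6) /6, 1, 1.56 ] 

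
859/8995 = 859/8995 = 0.10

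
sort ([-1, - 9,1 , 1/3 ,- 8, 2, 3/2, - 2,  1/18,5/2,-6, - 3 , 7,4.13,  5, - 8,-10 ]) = [ - 10,-9,  -  8, - 8, - 6,-3, -2 , -1, 1/18,1/3, 1, 3/2, 2,5/2, 4.13, 5, 7 ] 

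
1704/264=6 + 5/11 = 6.45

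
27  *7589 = 204903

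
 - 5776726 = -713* 8102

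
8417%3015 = 2387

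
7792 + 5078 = 12870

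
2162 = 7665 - 5503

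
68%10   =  8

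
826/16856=59/1204 = 0.05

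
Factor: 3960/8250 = 12/25 = 2^2*3^1 * 5^( - 2 ) 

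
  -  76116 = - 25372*3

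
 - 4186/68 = - 62 + 15/34 = -61.56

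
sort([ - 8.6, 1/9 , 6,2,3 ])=[ - 8.6,1/9, 2 , 3,6]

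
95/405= 19/81 = 0.23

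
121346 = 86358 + 34988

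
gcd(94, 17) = 1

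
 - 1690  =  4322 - 6012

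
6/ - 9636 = - 1/1606 = -0.00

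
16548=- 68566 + 85114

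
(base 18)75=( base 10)131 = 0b10000011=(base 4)2003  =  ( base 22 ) 5L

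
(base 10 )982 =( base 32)UM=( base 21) 24G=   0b1111010110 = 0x3D6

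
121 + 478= 599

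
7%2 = 1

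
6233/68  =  91 + 45/68  =  91.66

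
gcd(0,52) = 52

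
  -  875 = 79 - 954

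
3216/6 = 536 = 536.00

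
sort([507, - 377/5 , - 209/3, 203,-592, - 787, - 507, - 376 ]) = [ - 787, - 592, - 507, - 376 , - 377/5, - 209/3 , 203,  507 ]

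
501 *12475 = 6249975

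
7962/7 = 1137+3/7 = 1137.43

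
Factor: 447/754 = 2^( - 1)*3^1*13^( - 1 )*29^ ( - 1 )*149^1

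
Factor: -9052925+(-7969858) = - 3^1*23^1*246707^1 = -17022783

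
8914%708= 418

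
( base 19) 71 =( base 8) 206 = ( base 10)134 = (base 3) 11222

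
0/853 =0=0.00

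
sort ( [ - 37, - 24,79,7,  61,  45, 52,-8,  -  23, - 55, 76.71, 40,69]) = [ - 55, - 37, - 24, - 23, - 8,7,40, 45,52,  61, 69,76.71,79]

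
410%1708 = 410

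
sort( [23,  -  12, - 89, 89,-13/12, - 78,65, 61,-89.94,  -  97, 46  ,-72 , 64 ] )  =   [ - 97, - 89.94,  -  89, - 78 , - 72,-12, - 13/12 , 23,  46, 61, 64 , 65, 89] 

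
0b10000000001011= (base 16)200b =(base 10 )8203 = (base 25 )D33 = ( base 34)739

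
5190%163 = 137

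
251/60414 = 251/60414 = 0.00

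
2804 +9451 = 12255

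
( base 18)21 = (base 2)100101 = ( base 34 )13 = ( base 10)37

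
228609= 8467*27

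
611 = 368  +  243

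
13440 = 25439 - 11999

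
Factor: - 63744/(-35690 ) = 384/215 =2^7*3^1* 5^( - 1)*43^ ( - 1 ) 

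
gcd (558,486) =18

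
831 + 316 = 1147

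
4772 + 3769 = 8541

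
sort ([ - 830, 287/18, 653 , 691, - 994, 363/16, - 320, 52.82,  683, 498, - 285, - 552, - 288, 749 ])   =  [ - 994,-830, - 552, - 320, - 288,  -  285,287/18, 363/16, 52.82,498, 653, 683, 691, 749 ]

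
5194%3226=1968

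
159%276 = 159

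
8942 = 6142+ 2800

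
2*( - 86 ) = -172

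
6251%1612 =1415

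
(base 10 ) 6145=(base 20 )f75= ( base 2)1100000000001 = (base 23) be4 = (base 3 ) 22102121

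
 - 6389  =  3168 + - 9557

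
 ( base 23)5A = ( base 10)125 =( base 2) 1111101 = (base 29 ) 49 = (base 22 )5F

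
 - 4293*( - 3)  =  12879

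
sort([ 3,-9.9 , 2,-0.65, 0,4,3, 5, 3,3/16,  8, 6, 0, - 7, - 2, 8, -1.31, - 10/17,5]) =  [ - 9.9,-7, - 2, - 1.31, - 0.65,-10/17,0, 0,  3/16, 2, 3,3 , 3, 4 , 5, 5,  6,8, 8 ] 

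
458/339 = 1 + 119/339 = 1.35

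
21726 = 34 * 639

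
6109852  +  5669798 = 11779650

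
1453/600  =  1453/600 = 2.42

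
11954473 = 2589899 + 9364574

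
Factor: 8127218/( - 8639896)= - 2^(-2 )*11^1*369419^1 *1079987^( - 1) = - 4063609/4319948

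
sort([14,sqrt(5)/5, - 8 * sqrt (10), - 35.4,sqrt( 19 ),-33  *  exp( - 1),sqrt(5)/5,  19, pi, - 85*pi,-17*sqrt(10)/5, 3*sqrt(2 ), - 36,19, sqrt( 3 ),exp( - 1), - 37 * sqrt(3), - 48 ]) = [ - 85 * pi, - 37* sqrt( 3), - 48, - 36, - 35.4, - 8  *sqrt(10), - 33 * exp( - 1),-17 *sqrt( 10 ) /5,exp(-1),sqrt (5 ) /5, sqrt(5 ) /5, sqrt (3 ),  pi,3*sqrt(2 ), sqrt(19),14,19, 19 ]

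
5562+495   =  6057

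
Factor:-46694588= - 2^2*3011^1*3877^1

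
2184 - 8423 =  - 6239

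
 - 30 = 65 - 95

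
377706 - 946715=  - 569009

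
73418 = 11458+61960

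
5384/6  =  897 + 1/3  =  897.33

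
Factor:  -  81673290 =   -  2^1*3^2*5^1 * 907481^1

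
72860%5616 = 5468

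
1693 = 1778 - 85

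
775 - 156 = 619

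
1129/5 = 225 + 4/5  =  225.80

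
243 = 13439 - 13196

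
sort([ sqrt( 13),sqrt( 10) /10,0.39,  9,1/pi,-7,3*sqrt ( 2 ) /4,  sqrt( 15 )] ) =[ - 7, sqrt ( 10)/10, 1/pi,0.39, 3*sqrt( 2 ) /4,sqrt(13 ), sqrt( 15 ), 9]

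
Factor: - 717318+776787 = 59469  =  3^1*43^1*461^1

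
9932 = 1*9932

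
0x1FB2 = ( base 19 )1391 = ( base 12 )4842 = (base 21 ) I88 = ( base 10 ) 8114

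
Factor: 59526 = 2^1*3^2*3307^1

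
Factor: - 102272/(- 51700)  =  2^5*5^(-2 )*11^( - 1 )*17^1= 544/275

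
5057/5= 1011 + 2/5 =1011.40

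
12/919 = 12/919 = 0.01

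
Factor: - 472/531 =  - 8/9 =-2^3*3^( - 2)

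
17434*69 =1202946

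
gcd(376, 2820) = 188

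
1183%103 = 50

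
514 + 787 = 1301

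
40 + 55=95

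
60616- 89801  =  -29185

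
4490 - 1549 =2941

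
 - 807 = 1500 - 2307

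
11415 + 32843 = 44258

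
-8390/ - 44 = 190 + 15/22 = 190.68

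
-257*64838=- 16663366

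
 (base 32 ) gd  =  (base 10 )525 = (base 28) IL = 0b1000001101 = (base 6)2233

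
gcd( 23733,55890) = 81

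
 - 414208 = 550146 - 964354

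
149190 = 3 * 49730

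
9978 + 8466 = 18444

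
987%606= 381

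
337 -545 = -208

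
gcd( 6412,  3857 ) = 7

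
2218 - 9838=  -7620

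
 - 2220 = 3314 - 5534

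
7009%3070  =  869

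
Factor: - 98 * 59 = - 5782 = - 2^1*7^2*59^1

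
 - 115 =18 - 133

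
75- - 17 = 92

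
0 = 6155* 0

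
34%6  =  4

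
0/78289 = 0 =0.00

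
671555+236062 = 907617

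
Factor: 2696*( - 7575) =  - 2^3 * 3^1 * 5^2*101^1*337^1 = - 20422200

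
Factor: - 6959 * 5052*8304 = - 291942631872 = - 2^6*3^2*173^1 * 421^1*6959^1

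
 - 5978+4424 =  - 1554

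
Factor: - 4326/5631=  - 2^1*7^1*103^1*1877^( - 1) = - 1442/1877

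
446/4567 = 446/4567=0.10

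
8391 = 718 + 7673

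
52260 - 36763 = 15497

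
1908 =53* 36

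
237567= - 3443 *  (-69) 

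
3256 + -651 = 2605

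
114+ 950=1064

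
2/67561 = 2/67561=0.00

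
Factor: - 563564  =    -  2^2*140891^1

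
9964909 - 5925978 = 4038931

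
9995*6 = 59970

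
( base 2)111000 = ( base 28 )20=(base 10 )56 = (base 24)28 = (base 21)2e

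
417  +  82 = 499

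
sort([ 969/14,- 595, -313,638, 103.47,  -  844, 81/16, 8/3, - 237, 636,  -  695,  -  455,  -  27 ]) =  [ - 844, - 695,  -  595 , - 455 , - 313, - 237, - 27,8/3, 81/16,969/14,103.47 , 636, 638]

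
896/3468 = 224/867 = 0.26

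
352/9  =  39 + 1/9 = 39.11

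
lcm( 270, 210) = 1890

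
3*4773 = 14319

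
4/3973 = 4/3973 = 0.00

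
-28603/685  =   - 42 + 167/685 = - 41.76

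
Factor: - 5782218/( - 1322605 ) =2^1* 3^1 *5^( - 1)*13^1*83^( - 1)*3187^(-1 )*74131^1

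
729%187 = 168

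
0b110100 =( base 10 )52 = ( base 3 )1221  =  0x34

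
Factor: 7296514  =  2^1 *941^1*3877^1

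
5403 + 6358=11761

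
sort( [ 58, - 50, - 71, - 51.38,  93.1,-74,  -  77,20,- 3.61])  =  [ - 77 ,-74, - 71, - 51.38,-50,  -  3.61, 20, 58, 93.1]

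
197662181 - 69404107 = 128258074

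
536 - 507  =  29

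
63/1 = 63 = 63.00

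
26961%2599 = 971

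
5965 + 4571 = 10536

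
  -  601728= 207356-809084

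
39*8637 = 336843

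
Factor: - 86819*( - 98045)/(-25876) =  - 2^(-2 )*5^1*17^1*5107^1*6469^ ( -1)*19609^1 = - 8512168855/25876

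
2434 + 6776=9210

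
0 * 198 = 0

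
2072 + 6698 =8770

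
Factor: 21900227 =21900227^1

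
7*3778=26446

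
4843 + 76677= 81520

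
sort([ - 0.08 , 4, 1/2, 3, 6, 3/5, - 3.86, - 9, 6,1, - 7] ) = [ - 9, - 7, - 3.86, - 0.08, 1/2,  3/5,1,  3,4, 6,6 ] 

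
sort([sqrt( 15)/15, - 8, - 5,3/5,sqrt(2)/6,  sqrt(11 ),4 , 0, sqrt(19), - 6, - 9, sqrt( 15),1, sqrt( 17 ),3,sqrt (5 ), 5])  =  [ - 9, - 8 , - 6, - 5,0,sqrt ( 2)/6, sqrt(15)/15,  3/5,1,sqrt(5 ),3, sqrt ( 11),sqrt(15 ),  4,  sqrt ( 17),sqrt( 19),  5] 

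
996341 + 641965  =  1638306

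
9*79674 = 717066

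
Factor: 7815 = 3^1 *5^1*521^1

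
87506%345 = 221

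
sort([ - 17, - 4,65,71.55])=[ - 17, - 4, 65, 71.55]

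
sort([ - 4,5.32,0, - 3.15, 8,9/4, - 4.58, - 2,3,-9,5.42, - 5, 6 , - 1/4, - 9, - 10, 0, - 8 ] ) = [ - 10,-9, - 9,-8, - 5, - 4.58, - 4, - 3.15, - 2, - 1/4,0,0, 9/4,  3, 5.32,  5.42, 6,8] 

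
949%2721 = 949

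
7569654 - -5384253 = 12953907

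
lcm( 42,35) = 210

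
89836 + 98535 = 188371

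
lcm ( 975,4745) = 71175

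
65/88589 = 65/88589 = 0.00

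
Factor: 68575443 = 3^1*23^1*103^1 * 9649^1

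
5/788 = 5/788= 0.01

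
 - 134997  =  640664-775661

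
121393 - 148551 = -27158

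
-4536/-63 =72 + 0/1 = 72.00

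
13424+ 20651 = 34075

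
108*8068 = 871344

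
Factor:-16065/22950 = -7/10 = - 2^ (-1)*5^(  -  1 )* 7^1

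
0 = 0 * 1117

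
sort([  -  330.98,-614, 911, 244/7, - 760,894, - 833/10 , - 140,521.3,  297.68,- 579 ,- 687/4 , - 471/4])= [ - 760, - 614, - 579, - 330.98, - 687/4, - 140, - 471/4, - 833/10, 244/7,297.68,521.3,894,911 ] 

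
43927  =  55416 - 11489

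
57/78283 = 57/78283 = 0.00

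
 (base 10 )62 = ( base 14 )46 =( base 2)111110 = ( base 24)2e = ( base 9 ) 68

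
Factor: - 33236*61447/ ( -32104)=510563123/8026 = 2^(  -  1)*7^1*43^1*1187^1*1429^1*4013^ ( - 1 ) 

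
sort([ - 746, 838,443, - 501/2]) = [ - 746, - 501/2, 443,838] 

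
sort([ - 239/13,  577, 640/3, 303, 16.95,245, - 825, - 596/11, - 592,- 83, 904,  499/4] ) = [ - 825,-592,-83,-596/11, - 239/13, 16.95, 499/4,640/3 , 245, 303, 577 , 904 ]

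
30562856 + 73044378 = 103607234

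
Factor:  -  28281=-3^1*11^1*857^1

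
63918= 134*477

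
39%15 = 9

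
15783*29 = 457707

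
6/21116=3/10558 =0.00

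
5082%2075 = 932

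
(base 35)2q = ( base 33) 2U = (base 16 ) 60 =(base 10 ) 96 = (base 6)240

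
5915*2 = 11830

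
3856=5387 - 1531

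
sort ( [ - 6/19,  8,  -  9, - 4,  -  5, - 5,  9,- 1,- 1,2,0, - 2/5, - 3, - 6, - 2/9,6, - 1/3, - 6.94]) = [-9,  -  6.94,-6, - 5, - 5, - 4,  -  3,- 1, -1 ,-2/5, - 1/3, - 6/19,  -  2/9,0,2,6 , 8, 9]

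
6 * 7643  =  45858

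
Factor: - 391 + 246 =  - 145 = - 5^1*29^1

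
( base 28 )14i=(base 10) 914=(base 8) 1622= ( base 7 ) 2444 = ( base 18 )2EE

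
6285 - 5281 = 1004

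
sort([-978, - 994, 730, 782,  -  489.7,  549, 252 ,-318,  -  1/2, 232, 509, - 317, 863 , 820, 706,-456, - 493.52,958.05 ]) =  [-994, -978,  -  493.52, - 489.7, - 456,-318,-317 , - 1/2, 232, 252, 509,549, 706,730, 782,820,863, 958.05 ]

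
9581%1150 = 381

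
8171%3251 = 1669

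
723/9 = 241/3 = 80.33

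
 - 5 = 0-5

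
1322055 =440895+881160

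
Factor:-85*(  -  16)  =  1360  =  2^4*5^1*17^1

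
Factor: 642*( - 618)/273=-2^2*3^1*7^(  -  1)*13^( - 1 )* 103^1 *107^1 = - 132252/91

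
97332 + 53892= 151224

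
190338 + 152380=342718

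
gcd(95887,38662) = 1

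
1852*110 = 203720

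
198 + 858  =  1056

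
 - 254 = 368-622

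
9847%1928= 207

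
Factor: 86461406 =2^1*43230703^1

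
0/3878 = 0= 0.00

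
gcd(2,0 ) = 2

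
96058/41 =2342 + 36/41= 2342.88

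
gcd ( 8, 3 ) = 1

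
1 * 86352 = 86352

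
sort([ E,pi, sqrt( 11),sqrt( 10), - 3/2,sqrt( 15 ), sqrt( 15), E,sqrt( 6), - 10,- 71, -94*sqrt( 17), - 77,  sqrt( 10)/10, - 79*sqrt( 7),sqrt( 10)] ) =[ - 94*sqrt( 17), - 79*sqrt( 7) , - 77, - 71, - 10, - 3/2,sqrt(10)/10, sqrt ( 6 ),  E,E,pi,sqrt( 10), sqrt( 10), sqrt( 11),sqrt( 15),sqrt( 15)] 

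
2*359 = 718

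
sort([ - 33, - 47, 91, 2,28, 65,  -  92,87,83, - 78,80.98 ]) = [ - 92, - 78, - 47,-33,2,28, 65,  80.98, 83,87,91] 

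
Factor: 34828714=2^1 * 107^1 * 162751^1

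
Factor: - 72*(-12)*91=2^5*3^3*7^1*13^1 = 78624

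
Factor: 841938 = 2^1 * 3^1 * 23^1 * 6101^1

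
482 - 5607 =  - 5125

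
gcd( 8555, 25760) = 5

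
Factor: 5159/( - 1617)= - 3^( - 1) * 7^( - 1)* 67^1  =  - 67/21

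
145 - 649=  - 504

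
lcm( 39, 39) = 39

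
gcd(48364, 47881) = 1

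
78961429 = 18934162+60027267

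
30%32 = 30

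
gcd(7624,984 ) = 8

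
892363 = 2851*313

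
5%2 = 1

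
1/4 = 1/4 = 0.25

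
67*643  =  43081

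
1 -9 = - 8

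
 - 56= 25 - 81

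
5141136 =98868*52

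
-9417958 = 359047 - 9777005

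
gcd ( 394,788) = 394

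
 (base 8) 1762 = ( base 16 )3f2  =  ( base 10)1010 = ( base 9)1342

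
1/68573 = 1/68573 = 0.00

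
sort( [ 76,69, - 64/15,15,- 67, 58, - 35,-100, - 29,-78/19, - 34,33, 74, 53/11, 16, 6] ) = [ - 100,  -  67, - 35,-34 ,- 29,-64/15, - 78/19,53/11,6, 15, 16, 33,58, 69, 74 , 76 ]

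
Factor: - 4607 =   -  17^1 * 271^1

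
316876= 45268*7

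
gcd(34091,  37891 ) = 1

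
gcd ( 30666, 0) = 30666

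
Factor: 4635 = 3^2*5^1*103^1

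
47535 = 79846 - 32311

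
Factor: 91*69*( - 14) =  - 2^1*3^1*7^2*13^1*23^1 = - 87906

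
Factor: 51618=2^1*3^1*7^1*1229^1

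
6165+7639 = 13804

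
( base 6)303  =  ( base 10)111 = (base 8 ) 157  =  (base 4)1233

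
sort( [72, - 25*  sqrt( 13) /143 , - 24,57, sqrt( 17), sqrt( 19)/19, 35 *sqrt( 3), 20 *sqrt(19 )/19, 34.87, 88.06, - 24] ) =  [-24,  -  24, - 25*sqrt(13 )/143,sqrt(19 )/19,  sqrt( 17 ),  20*sqrt ( 19 ) /19,  34.87,57,35 *sqrt(3),72, 88.06 ]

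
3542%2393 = 1149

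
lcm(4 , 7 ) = 28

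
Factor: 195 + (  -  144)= 51=3^1*17^1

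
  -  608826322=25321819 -634148141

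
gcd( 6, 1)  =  1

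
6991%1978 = 1057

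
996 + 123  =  1119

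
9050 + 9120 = 18170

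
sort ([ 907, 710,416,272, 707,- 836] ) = [ - 836, 272, 416,  707, 710 , 907]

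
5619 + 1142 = 6761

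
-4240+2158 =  - 2082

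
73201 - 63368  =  9833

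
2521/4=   2521/4  =  630.25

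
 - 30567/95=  - 30567/95= - 321.76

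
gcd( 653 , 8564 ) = 1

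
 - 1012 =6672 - 7684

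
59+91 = 150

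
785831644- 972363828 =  - 186532184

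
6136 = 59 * 104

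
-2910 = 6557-9467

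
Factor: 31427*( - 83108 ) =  - 2^2*11^1*79^1*263^1*2857^1 = -2611835116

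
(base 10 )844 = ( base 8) 1514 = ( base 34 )OS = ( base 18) 2AG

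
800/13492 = 200/3373 = 0.06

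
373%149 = 75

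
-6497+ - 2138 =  - 8635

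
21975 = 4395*5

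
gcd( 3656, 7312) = 3656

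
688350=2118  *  325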